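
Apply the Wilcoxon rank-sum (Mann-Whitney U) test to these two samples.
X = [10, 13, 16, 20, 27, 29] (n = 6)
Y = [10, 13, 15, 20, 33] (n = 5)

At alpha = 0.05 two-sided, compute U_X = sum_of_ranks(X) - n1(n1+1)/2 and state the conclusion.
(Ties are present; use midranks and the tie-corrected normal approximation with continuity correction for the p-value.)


Step 1: Combine and sort all 11 observations; assign midranks.
sorted (value, group): (10,X), (10,Y), (13,X), (13,Y), (15,Y), (16,X), (20,X), (20,Y), (27,X), (29,X), (33,Y)
ranks: 10->1.5, 10->1.5, 13->3.5, 13->3.5, 15->5, 16->6, 20->7.5, 20->7.5, 27->9, 29->10, 33->11
Step 2: Rank sum for X: R1 = 1.5 + 3.5 + 6 + 7.5 + 9 + 10 = 37.5.
Step 3: U_X = R1 - n1(n1+1)/2 = 37.5 - 6*7/2 = 37.5 - 21 = 16.5.
       U_Y = n1*n2 - U_X = 30 - 16.5 = 13.5.
Step 4: Ties are present, so use the tie-corrected normal approximation (with continuity correction) for the p-value.
Step 5: p-value = 0.854145; compare to alpha = 0.05. fail to reject H0.

U_X = 16.5, p = 0.854145, fail to reject H0 at alpha = 0.05.


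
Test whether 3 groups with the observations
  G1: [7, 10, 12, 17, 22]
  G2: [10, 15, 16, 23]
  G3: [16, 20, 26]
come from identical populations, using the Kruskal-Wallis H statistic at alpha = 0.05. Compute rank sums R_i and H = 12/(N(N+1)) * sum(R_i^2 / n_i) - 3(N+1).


Step 1: Combine all N = 12 observations and assign midranks.
sorted (value, group, rank): (7,G1,1), (10,G1,2.5), (10,G2,2.5), (12,G1,4), (15,G2,5), (16,G2,6.5), (16,G3,6.5), (17,G1,8), (20,G3,9), (22,G1,10), (23,G2,11), (26,G3,12)
Step 2: Sum ranks within each group.
R_1 = 25.5 (n_1 = 5)
R_2 = 25 (n_2 = 4)
R_3 = 27.5 (n_3 = 3)
Step 3: H = 12/(N(N+1)) * sum(R_i^2/n_i) - 3(N+1)
     = 12/(12*13) * (25.5^2/5 + 25^2/4 + 27.5^2/3) - 3*13
     = 0.076923 * 538.383 - 39
     = 2.414103.
Step 4: Ties present; correction factor C = 1 - 12/(12^3 - 12) = 0.993007. Corrected H = 2.414103 / 0.993007 = 2.431103.
Step 5: Under H0, H ~ chi^2(2); p-value = 0.296546.
Step 6: alpha = 0.05. fail to reject H0.

H = 2.4311, df = 2, p = 0.296546, fail to reject H0.


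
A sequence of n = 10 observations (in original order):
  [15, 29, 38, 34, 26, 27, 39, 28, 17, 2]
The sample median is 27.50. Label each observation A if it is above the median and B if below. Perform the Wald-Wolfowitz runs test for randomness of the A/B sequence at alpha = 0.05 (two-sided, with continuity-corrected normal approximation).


Step 1: Compute median = 27.50; label A = above, B = below.
Labels in order: BAAABBAABB  (n_A = 5, n_B = 5)
Step 2: Count runs R = 5.
Step 3: Under H0 (random ordering), E[R] = 2*n_A*n_B/(n_A+n_B) + 1 = 2*5*5/10 + 1 = 6.0000.
        Var[R] = 2*n_A*n_B*(2*n_A*n_B - n_A - n_B) / ((n_A+n_B)^2 * (n_A+n_B-1)) = 2000/900 = 2.2222.
        SD[R] = 1.4907.
Step 4: Continuity-corrected z = (R + 0.5 - E[R]) / SD[R] = (5 + 0.5 - 6.0000) / 1.4907 = -0.3354.
Step 5: Two-sided p-value via normal approximation = 2*(1 - Phi(|z|)) = 0.737316.
Step 6: alpha = 0.05. fail to reject H0.

R = 5, z = -0.3354, p = 0.737316, fail to reject H0.


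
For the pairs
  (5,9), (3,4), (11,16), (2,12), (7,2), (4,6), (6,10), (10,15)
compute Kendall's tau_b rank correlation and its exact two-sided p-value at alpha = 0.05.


Step 1: Enumerate the 28 unordered pairs (i,j) with i<j and classify each by sign(x_j-x_i) * sign(y_j-y_i).
  (1,2):dx=-2,dy=-5->C; (1,3):dx=+6,dy=+7->C; (1,4):dx=-3,dy=+3->D; (1,5):dx=+2,dy=-7->D
  (1,6):dx=-1,dy=-3->C; (1,7):dx=+1,dy=+1->C; (1,8):dx=+5,dy=+6->C; (2,3):dx=+8,dy=+12->C
  (2,4):dx=-1,dy=+8->D; (2,5):dx=+4,dy=-2->D; (2,6):dx=+1,dy=+2->C; (2,7):dx=+3,dy=+6->C
  (2,8):dx=+7,dy=+11->C; (3,4):dx=-9,dy=-4->C; (3,5):dx=-4,dy=-14->C; (3,6):dx=-7,dy=-10->C
  (3,7):dx=-5,dy=-6->C; (3,8):dx=-1,dy=-1->C; (4,5):dx=+5,dy=-10->D; (4,6):dx=+2,dy=-6->D
  (4,7):dx=+4,dy=-2->D; (4,8):dx=+8,dy=+3->C; (5,6):dx=-3,dy=+4->D; (5,7):dx=-1,dy=+8->D
  (5,8):dx=+3,dy=+13->C; (6,7):dx=+2,dy=+4->C; (6,8):dx=+6,dy=+9->C; (7,8):dx=+4,dy=+5->C
Step 2: C = 19, D = 9, total pairs = 28.
Step 3: tau = (C - D)/(n(n-1)/2) = (19 - 9)/28 = 0.357143.
Step 4: Exact two-sided p-value (enumerate n! = 40320 permutations of y under H0): p = 0.275099.
Step 5: alpha = 0.05. fail to reject H0.

tau_b = 0.3571 (C=19, D=9), p = 0.275099, fail to reject H0.


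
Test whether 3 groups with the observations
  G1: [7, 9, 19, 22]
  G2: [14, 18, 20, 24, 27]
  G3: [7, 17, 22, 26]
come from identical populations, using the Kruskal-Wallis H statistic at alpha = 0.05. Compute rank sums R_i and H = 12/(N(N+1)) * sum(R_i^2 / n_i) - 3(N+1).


Step 1: Combine all N = 13 observations and assign midranks.
sorted (value, group, rank): (7,G1,1.5), (7,G3,1.5), (9,G1,3), (14,G2,4), (17,G3,5), (18,G2,6), (19,G1,7), (20,G2,8), (22,G1,9.5), (22,G3,9.5), (24,G2,11), (26,G3,12), (27,G2,13)
Step 2: Sum ranks within each group.
R_1 = 21 (n_1 = 4)
R_2 = 42 (n_2 = 5)
R_3 = 28 (n_3 = 4)
Step 3: H = 12/(N(N+1)) * sum(R_i^2/n_i) - 3(N+1)
     = 12/(13*14) * (21^2/4 + 42^2/5 + 28^2/4) - 3*14
     = 0.065934 * 659.05 - 42
     = 1.453846.
Step 4: Ties present; correction factor C = 1 - 12/(13^3 - 13) = 0.994505. Corrected H = 1.453846 / 0.994505 = 1.461878.
Step 5: Under H0, H ~ chi^2(2); p-value = 0.481457.
Step 6: alpha = 0.05. fail to reject H0.

H = 1.4619, df = 2, p = 0.481457, fail to reject H0.


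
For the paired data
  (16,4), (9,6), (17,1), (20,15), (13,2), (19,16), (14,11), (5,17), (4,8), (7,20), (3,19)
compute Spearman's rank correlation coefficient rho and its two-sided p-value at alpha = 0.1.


Step 1: Rank x and y separately (midranks; no ties here).
rank(x): 16->8, 9->5, 17->9, 20->11, 13->6, 19->10, 14->7, 5->3, 4->2, 7->4, 3->1
rank(y): 4->3, 6->4, 1->1, 15->7, 2->2, 16->8, 11->6, 17->9, 8->5, 20->11, 19->10
Step 2: d_i = R_x(i) - R_y(i); compute d_i^2.
  (8-3)^2=25, (5-4)^2=1, (9-1)^2=64, (11-7)^2=16, (6-2)^2=16, (10-8)^2=4, (7-6)^2=1, (3-9)^2=36, (2-5)^2=9, (4-11)^2=49, (1-10)^2=81
sum(d^2) = 302.
Step 3: rho = 1 - 6*302 / (11*(11^2 - 1)) = 1 - 1812/1320 = -0.372727.
Step 4: Under H0, t = rho * sqrt((n-2)/(1-rho^2)) = -1.2050 ~ t(9).
Step 5: Two-sided p-value from the t-distribution with 9 df = 0.258926.
Step 6: alpha = 0.1. fail to reject H0.

rho = -0.3727, p = 0.258926, fail to reject H0 at alpha = 0.1.


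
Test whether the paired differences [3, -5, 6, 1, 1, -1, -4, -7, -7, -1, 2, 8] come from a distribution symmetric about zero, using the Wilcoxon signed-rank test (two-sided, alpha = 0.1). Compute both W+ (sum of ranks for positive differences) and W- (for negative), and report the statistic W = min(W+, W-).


Step 1: Drop any zero differences (none here) and take |d_i|.
|d| = [3, 5, 6, 1, 1, 1, 4, 7, 7, 1, 2, 8]
Step 2: Midrank |d_i| (ties get averaged ranks).
ranks: |3|->6, |5|->8, |6|->9, |1|->2.5, |1|->2.5, |1|->2.5, |4|->7, |7|->10.5, |7|->10.5, |1|->2.5, |2|->5, |8|->12
Step 3: Attach original signs; sum ranks with positive sign and with negative sign.
W+ = 6 + 9 + 2.5 + 2.5 + 5 + 12 = 37
W- = 8 + 2.5 + 7 + 10.5 + 10.5 + 2.5 = 41
(Check: W+ + W- = 78 should equal n(n+1)/2 = 78.)
Step 4: Test statistic W = min(W+, W-) = 37.
Step 5: Ties in |d|, so use the tie-corrected normal approximation.
        E[W] = n(n+1)/4 = 12*13/4 = 39.
        Tie groups: |d|=1 (t=4), |d|=7 (t=2); sum(t^3 - t) = 66.
        Var[W] = n(n+1)(2n+1)/24 - sum(t^3-t)/48 = 3900/24 - 66/48 = 161.125.
        z = (W - E[W]) / sqrt(Var[W]) = (37 - 39) / 12.6935 = -0.1576.
        Two-sided p = 2*Phi(z) = 0.874803.
Step 6: alpha = 0.1. fail to reject H0.

W+ = 37, W- = 41, W = min = 37, p = 0.874803, fail to reject H0.


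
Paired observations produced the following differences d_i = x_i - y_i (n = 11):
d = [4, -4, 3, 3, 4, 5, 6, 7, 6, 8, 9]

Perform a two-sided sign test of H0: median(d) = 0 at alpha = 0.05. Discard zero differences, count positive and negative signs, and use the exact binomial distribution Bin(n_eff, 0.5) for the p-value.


Step 1: Discard zero differences. Original n = 11; n_eff = number of nonzero differences = 11.
Nonzero differences (with sign): +4, -4, +3, +3, +4, +5, +6, +7, +6, +8, +9
Step 2: Count signs: positive = 10, negative = 1.
Step 3: Under H0: P(positive) = 0.5, so the number of positives S ~ Bin(11, 0.5).
Step 4: Two-sided exact p-value = sum of Bin(11,0.5) probabilities at or below the observed probability = 0.011719.
Step 5: alpha = 0.05. reject H0.

n_eff = 11, pos = 10, neg = 1, p = 0.011719, reject H0.


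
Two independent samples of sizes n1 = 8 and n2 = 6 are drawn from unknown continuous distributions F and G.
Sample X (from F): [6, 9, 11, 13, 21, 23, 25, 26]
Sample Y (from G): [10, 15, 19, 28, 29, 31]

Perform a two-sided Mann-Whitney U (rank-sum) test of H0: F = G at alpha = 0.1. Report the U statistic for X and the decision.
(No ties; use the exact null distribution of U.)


Step 1: Combine and sort all 14 observations; assign midranks.
sorted (value, group): (6,X), (9,X), (10,Y), (11,X), (13,X), (15,Y), (19,Y), (21,X), (23,X), (25,X), (26,X), (28,Y), (29,Y), (31,Y)
ranks: 6->1, 9->2, 10->3, 11->4, 13->5, 15->6, 19->7, 21->8, 23->9, 25->10, 26->11, 28->12, 29->13, 31->14
Step 2: Rank sum for X: R1 = 1 + 2 + 4 + 5 + 8 + 9 + 10 + 11 = 50.
Step 3: U_X = R1 - n1(n1+1)/2 = 50 - 8*9/2 = 50 - 36 = 14.
       U_Y = n1*n2 - U_X = 48 - 14 = 34.
Step 4: No ties, so the exact null distribution of U (based on enumerating the C(14,8) = 3003 equally likely rank assignments) gives the two-sided p-value.
Step 5: p-value = 0.228438; compare to alpha = 0.1. fail to reject H0.

U_X = 14, p = 0.228438, fail to reject H0 at alpha = 0.1.


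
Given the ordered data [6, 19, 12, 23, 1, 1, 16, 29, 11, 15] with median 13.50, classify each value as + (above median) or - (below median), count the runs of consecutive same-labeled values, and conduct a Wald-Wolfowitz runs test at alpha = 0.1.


Step 1: Compute median = 13.50; label A = above, B = below.
Labels in order: BABABBAABA  (n_A = 5, n_B = 5)
Step 2: Count runs R = 8.
Step 3: Under H0 (random ordering), E[R] = 2*n_A*n_B/(n_A+n_B) + 1 = 2*5*5/10 + 1 = 6.0000.
        Var[R] = 2*n_A*n_B*(2*n_A*n_B - n_A - n_B) / ((n_A+n_B)^2 * (n_A+n_B-1)) = 2000/900 = 2.2222.
        SD[R] = 1.4907.
Step 4: Continuity-corrected z = (R - 0.5 - E[R]) / SD[R] = (8 - 0.5 - 6.0000) / 1.4907 = 1.0062.
Step 5: Two-sided p-value via normal approximation = 2*(1 - Phi(|z|)) = 0.314305.
Step 6: alpha = 0.1. fail to reject H0.

R = 8, z = 1.0062, p = 0.314305, fail to reject H0.


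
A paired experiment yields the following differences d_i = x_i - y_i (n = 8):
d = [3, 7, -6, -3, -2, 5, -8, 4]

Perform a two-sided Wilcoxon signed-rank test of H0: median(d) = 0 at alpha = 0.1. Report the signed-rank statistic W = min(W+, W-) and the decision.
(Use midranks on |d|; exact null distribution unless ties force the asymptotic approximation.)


Step 1: Drop any zero differences (none here) and take |d_i|.
|d| = [3, 7, 6, 3, 2, 5, 8, 4]
Step 2: Midrank |d_i| (ties get averaged ranks).
ranks: |3|->2.5, |7|->7, |6|->6, |3|->2.5, |2|->1, |5|->5, |8|->8, |4|->4
Step 3: Attach original signs; sum ranks with positive sign and with negative sign.
W+ = 2.5 + 7 + 5 + 4 = 18.5
W- = 6 + 2.5 + 1 + 8 = 17.5
(Check: W+ + W- = 36 should equal n(n+1)/2 = 36.)
Step 4: Test statistic W = min(W+, W-) = 17.5.
Step 5: Ties in |d|, so use the tie-corrected normal approximation.
        E[W] = n(n+1)/4 = 8*9/4 = 18.
        Tie groups: |d|=3 (t=2); sum(t^3 - t) = 6.
        Var[W] = n(n+1)(2n+1)/24 - sum(t^3-t)/48 = 1224/24 - 6/48 = 50.875.
        z = (W - E[W]) / sqrt(Var[W]) = (17.5 - 18) / 7.1327 = -0.0701.
        Two-sided p = 2*Phi(z) = 0.944114.
Step 6: alpha = 0.1. fail to reject H0.

W+ = 18.5, W- = 17.5, W = min = 17.5, p = 0.944114, fail to reject H0.


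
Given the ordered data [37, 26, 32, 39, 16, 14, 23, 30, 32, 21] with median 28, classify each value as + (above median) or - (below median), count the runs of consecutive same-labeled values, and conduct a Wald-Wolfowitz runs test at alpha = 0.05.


Step 1: Compute median = 28; label A = above, B = below.
Labels in order: ABAABBBAAB  (n_A = 5, n_B = 5)
Step 2: Count runs R = 6.
Step 3: Under H0 (random ordering), E[R] = 2*n_A*n_B/(n_A+n_B) + 1 = 2*5*5/10 + 1 = 6.0000.
        Var[R] = 2*n_A*n_B*(2*n_A*n_B - n_A - n_B) / ((n_A+n_B)^2 * (n_A+n_B-1)) = 2000/900 = 2.2222.
        SD[R] = 1.4907.
Step 4: R = E[R], so z = 0 with no continuity correction.
Step 5: Two-sided p-value via normal approximation = 2*(1 - Phi(|z|)) = 1.000000.
Step 6: alpha = 0.05. fail to reject H0.

R = 6, z = 0.0000, p = 1.000000, fail to reject H0.


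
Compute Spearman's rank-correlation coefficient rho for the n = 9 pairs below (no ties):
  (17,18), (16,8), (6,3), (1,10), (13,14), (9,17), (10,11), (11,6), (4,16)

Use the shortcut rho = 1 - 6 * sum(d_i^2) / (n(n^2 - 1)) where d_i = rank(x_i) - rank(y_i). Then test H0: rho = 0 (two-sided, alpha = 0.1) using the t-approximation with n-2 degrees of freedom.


Step 1: Rank x and y separately (midranks; no ties here).
rank(x): 17->9, 16->8, 6->3, 1->1, 13->7, 9->4, 10->5, 11->6, 4->2
rank(y): 18->9, 8->3, 3->1, 10->4, 14->6, 17->8, 11->5, 6->2, 16->7
Step 2: d_i = R_x(i) - R_y(i); compute d_i^2.
  (9-9)^2=0, (8-3)^2=25, (3-1)^2=4, (1-4)^2=9, (7-6)^2=1, (4-8)^2=16, (5-5)^2=0, (6-2)^2=16, (2-7)^2=25
sum(d^2) = 96.
Step 3: rho = 1 - 6*96 / (9*(9^2 - 1)) = 1 - 576/720 = 0.200000.
Step 4: Under H0, t = rho * sqrt((n-2)/(1-rho^2)) = 0.5401 ~ t(7).
Step 5: Two-sided p-value from the t-distribution with 7 df = 0.605901.
Step 6: alpha = 0.1. fail to reject H0.

rho = 0.2000, p = 0.605901, fail to reject H0 at alpha = 0.1.


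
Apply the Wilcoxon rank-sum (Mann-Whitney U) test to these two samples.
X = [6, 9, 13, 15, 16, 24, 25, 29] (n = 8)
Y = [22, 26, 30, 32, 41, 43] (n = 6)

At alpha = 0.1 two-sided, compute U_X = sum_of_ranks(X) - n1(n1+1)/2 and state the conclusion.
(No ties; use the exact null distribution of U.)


Step 1: Combine and sort all 14 observations; assign midranks.
sorted (value, group): (6,X), (9,X), (13,X), (15,X), (16,X), (22,Y), (24,X), (25,X), (26,Y), (29,X), (30,Y), (32,Y), (41,Y), (43,Y)
ranks: 6->1, 9->2, 13->3, 15->4, 16->5, 22->6, 24->7, 25->8, 26->9, 29->10, 30->11, 32->12, 41->13, 43->14
Step 2: Rank sum for X: R1 = 1 + 2 + 3 + 4 + 5 + 7 + 8 + 10 = 40.
Step 3: U_X = R1 - n1(n1+1)/2 = 40 - 8*9/2 = 40 - 36 = 4.
       U_Y = n1*n2 - U_X = 48 - 4 = 44.
Step 4: No ties, so the exact null distribution of U (based on enumerating the C(14,8) = 3003 equally likely rank assignments) gives the two-sided p-value.
Step 5: p-value = 0.007992; compare to alpha = 0.1. reject H0.

U_X = 4, p = 0.007992, reject H0 at alpha = 0.1.


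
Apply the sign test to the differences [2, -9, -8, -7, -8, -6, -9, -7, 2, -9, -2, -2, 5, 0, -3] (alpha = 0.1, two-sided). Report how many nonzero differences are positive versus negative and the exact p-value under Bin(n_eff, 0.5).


Step 1: Discard zero differences. Original n = 15; n_eff = number of nonzero differences = 14.
Nonzero differences (with sign): +2, -9, -8, -7, -8, -6, -9, -7, +2, -9, -2, -2, +5, -3
Step 2: Count signs: positive = 3, negative = 11.
Step 3: Under H0: P(positive) = 0.5, so the number of positives S ~ Bin(14, 0.5).
Step 4: Two-sided exact p-value = sum of Bin(14,0.5) probabilities at or below the observed probability = 0.057373.
Step 5: alpha = 0.1. reject H0.

n_eff = 14, pos = 3, neg = 11, p = 0.057373, reject H0.


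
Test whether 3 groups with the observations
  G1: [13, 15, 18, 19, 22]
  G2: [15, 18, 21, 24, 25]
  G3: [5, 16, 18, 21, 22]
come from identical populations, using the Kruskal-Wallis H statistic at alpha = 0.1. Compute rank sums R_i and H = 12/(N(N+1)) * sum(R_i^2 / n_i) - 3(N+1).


Step 1: Combine all N = 15 observations and assign midranks.
sorted (value, group, rank): (5,G3,1), (13,G1,2), (15,G1,3.5), (15,G2,3.5), (16,G3,5), (18,G1,7), (18,G2,7), (18,G3,7), (19,G1,9), (21,G2,10.5), (21,G3,10.5), (22,G1,12.5), (22,G3,12.5), (24,G2,14), (25,G2,15)
Step 2: Sum ranks within each group.
R_1 = 34 (n_1 = 5)
R_2 = 50 (n_2 = 5)
R_3 = 36 (n_3 = 5)
Step 3: H = 12/(N(N+1)) * sum(R_i^2/n_i) - 3(N+1)
     = 12/(15*16) * (34^2/5 + 50^2/5 + 36^2/5) - 3*16
     = 0.050000 * 990.4 - 48
     = 1.520000.
Step 4: Ties present; correction factor C = 1 - 42/(15^3 - 15) = 0.987500. Corrected H = 1.520000 / 0.987500 = 1.539241.
Step 5: Under H0, H ~ chi^2(2); p-value = 0.463189.
Step 6: alpha = 0.1. fail to reject H0.

H = 1.5392, df = 2, p = 0.463189, fail to reject H0.


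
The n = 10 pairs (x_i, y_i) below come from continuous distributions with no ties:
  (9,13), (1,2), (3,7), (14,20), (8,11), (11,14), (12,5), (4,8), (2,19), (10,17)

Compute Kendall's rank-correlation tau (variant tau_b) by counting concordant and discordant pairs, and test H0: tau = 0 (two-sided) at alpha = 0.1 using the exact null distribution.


Step 1: Enumerate the 45 unordered pairs (i,j) with i<j and classify each by sign(x_j-x_i) * sign(y_j-y_i).
  (1,2):dx=-8,dy=-11->C; (1,3):dx=-6,dy=-6->C; (1,4):dx=+5,dy=+7->C; (1,5):dx=-1,dy=-2->C
  (1,6):dx=+2,dy=+1->C; (1,7):dx=+3,dy=-8->D; (1,8):dx=-5,dy=-5->C; (1,9):dx=-7,dy=+6->D
  (1,10):dx=+1,dy=+4->C; (2,3):dx=+2,dy=+5->C; (2,4):dx=+13,dy=+18->C; (2,5):dx=+7,dy=+9->C
  (2,6):dx=+10,dy=+12->C; (2,7):dx=+11,dy=+3->C; (2,8):dx=+3,dy=+6->C; (2,9):dx=+1,dy=+17->C
  (2,10):dx=+9,dy=+15->C; (3,4):dx=+11,dy=+13->C; (3,5):dx=+5,dy=+4->C; (3,6):dx=+8,dy=+7->C
  (3,7):dx=+9,dy=-2->D; (3,8):dx=+1,dy=+1->C; (3,9):dx=-1,dy=+12->D; (3,10):dx=+7,dy=+10->C
  (4,5):dx=-6,dy=-9->C; (4,6):dx=-3,dy=-6->C; (4,7):dx=-2,dy=-15->C; (4,8):dx=-10,dy=-12->C
  (4,9):dx=-12,dy=-1->C; (4,10):dx=-4,dy=-3->C; (5,6):dx=+3,dy=+3->C; (5,7):dx=+4,dy=-6->D
  (5,8):dx=-4,dy=-3->C; (5,9):dx=-6,dy=+8->D; (5,10):dx=+2,dy=+6->C; (6,7):dx=+1,dy=-9->D
  (6,8):dx=-7,dy=-6->C; (6,9):dx=-9,dy=+5->D; (6,10):dx=-1,dy=+3->D; (7,8):dx=-8,dy=+3->D
  (7,9):dx=-10,dy=+14->D; (7,10):dx=-2,dy=+12->D; (8,9):dx=-2,dy=+11->D; (8,10):dx=+6,dy=+9->C
  (9,10):dx=+8,dy=-2->D
Step 2: C = 31, D = 14, total pairs = 45.
Step 3: tau = (C - D)/(n(n-1)/2) = (31 - 14)/45 = 0.377778.
Step 4: Exact two-sided p-value (enumerate n! = 3628800 permutations of y under H0): p = 0.155742.
Step 5: alpha = 0.1. fail to reject H0.

tau_b = 0.3778 (C=31, D=14), p = 0.155742, fail to reject H0.


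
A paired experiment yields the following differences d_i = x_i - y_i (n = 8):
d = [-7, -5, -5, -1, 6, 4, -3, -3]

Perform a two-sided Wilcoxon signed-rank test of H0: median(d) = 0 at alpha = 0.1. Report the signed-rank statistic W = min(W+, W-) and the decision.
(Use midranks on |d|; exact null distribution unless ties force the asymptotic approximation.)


Step 1: Drop any zero differences (none here) and take |d_i|.
|d| = [7, 5, 5, 1, 6, 4, 3, 3]
Step 2: Midrank |d_i| (ties get averaged ranks).
ranks: |7|->8, |5|->5.5, |5|->5.5, |1|->1, |6|->7, |4|->4, |3|->2.5, |3|->2.5
Step 3: Attach original signs; sum ranks with positive sign and with negative sign.
W+ = 7 + 4 = 11
W- = 8 + 5.5 + 5.5 + 1 + 2.5 + 2.5 = 25
(Check: W+ + W- = 36 should equal n(n+1)/2 = 36.)
Step 4: Test statistic W = min(W+, W-) = 11.
Step 5: Ties in |d|, so use the tie-corrected normal approximation.
        E[W] = n(n+1)/4 = 8*9/4 = 18.
        Tie groups: |d|=3 (t=2), |d|=5 (t=2); sum(t^3 - t) = 12.
        Var[W] = n(n+1)(2n+1)/24 - sum(t^3-t)/48 = 1224/24 - 12/48 = 50.75.
        z = (W - E[W]) / sqrt(Var[W]) = (11 - 18) / 7.1239 = -0.9826.
        Two-sided p = 2*Phi(z) = 0.325801.
Step 6: alpha = 0.1. fail to reject H0.

W+ = 11, W- = 25, W = min = 11, p = 0.325801, fail to reject H0.


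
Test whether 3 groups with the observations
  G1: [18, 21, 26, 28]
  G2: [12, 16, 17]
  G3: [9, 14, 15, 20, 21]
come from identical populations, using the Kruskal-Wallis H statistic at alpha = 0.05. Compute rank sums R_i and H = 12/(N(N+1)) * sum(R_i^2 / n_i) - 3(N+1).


Step 1: Combine all N = 12 observations and assign midranks.
sorted (value, group, rank): (9,G3,1), (12,G2,2), (14,G3,3), (15,G3,4), (16,G2,5), (17,G2,6), (18,G1,7), (20,G3,8), (21,G1,9.5), (21,G3,9.5), (26,G1,11), (28,G1,12)
Step 2: Sum ranks within each group.
R_1 = 39.5 (n_1 = 4)
R_2 = 13 (n_2 = 3)
R_3 = 25.5 (n_3 = 5)
Step 3: H = 12/(N(N+1)) * sum(R_i^2/n_i) - 3(N+1)
     = 12/(12*13) * (39.5^2/4 + 13^2/3 + 25.5^2/5) - 3*13
     = 0.076923 * 576.446 - 39
     = 5.341987.
Step 4: Ties present; correction factor C = 1 - 6/(12^3 - 12) = 0.996503. Corrected H = 5.341987 / 0.996503 = 5.360731.
Step 5: Under H0, H ~ chi^2(2); p-value = 0.068538.
Step 6: alpha = 0.05. fail to reject H0.

H = 5.3607, df = 2, p = 0.068538, fail to reject H0.


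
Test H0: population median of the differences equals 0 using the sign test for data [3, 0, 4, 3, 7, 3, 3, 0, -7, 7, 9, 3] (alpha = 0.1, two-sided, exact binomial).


Step 1: Discard zero differences. Original n = 12; n_eff = number of nonzero differences = 10.
Nonzero differences (with sign): +3, +4, +3, +7, +3, +3, -7, +7, +9, +3
Step 2: Count signs: positive = 9, negative = 1.
Step 3: Under H0: P(positive) = 0.5, so the number of positives S ~ Bin(10, 0.5).
Step 4: Two-sided exact p-value = sum of Bin(10,0.5) probabilities at or below the observed probability = 0.021484.
Step 5: alpha = 0.1. reject H0.

n_eff = 10, pos = 9, neg = 1, p = 0.021484, reject H0.


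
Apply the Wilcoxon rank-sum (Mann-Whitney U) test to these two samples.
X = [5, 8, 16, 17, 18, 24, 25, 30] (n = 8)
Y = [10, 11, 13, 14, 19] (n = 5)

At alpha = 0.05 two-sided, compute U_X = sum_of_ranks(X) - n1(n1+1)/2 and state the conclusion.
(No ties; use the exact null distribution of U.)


Step 1: Combine and sort all 13 observations; assign midranks.
sorted (value, group): (5,X), (8,X), (10,Y), (11,Y), (13,Y), (14,Y), (16,X), (17,X), (18,X), (19,Y), (24,X), (25,X), (30,X)
ranks: 5->1, 8->2, 10->3, 11->4, 13->5, 14->6, 16->7, 17->8, 18->9, 19->10, 24->11, 25->12, 30->13
Step 2: Rank sum for X: R1 = 1 + 2 + 7 + 8 + 9 + 11 + 12 + 13 = 63.
Step 3: U_X = R1 - n1(n1+1)/2 = 63 - 8*9/2 = 63 - 36 = 27.
       U_Y = n1*n2 - U_X = 40 - 27 = 13.
Step 4: No ties, so the exact null distribution of U (based on enumerating the C(13,8) = 1287 equally likely rank assignments) gives the two-sided p-value.
Step 5: p-value = 0.354312; compare to alpha = 0.05. fail to reject H0.

U_X = 27, p = 0.354312, fail to reject H0 at alpha = 0.05.


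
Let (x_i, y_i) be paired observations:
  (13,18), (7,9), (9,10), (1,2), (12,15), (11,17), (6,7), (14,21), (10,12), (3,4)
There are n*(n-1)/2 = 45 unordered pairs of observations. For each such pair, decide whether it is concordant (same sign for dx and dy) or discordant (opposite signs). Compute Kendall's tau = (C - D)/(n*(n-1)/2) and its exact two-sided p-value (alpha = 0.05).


Step 1: Enumerate the 45 unordered pairs (i,j) with i<j and classify each by sign(x_j-x_i) * sign(y_j-y_i).
  (1,2):dx=-6,dy=-9->C; (1,3):dx=-4,dy=-8->C; (1,4):dx=-12,dy=-16->C; (1,5):dx=-1,dy=-3->C
  (1,6):dx=-2,dy=-1->C; (1,7):dx=-7,dy=-11->C; (1,8):dx=+1,dy=+3->C; (1,9):dx=-3,dy=-6->C
  (1,10):dx=-10,dy=-14->C; (2,3):dx=+2,dy=+1->C; (2,4):dx=-6,dy=-7->C; (2,5):dx=+5,dy=+6->C
  (2,6):dx=+4,dy=+8->C; (2,7):dx=-1,dy=-2->C; (2,8):dx=+7,dy=+12->C; (2,9):dx=+3,dy=+3->C
  (2,10):dx=-4,dy=-5->C; (3,4):dx=-8,dy=-8->C; (3,5):dx=+3,dy=+5->C; (3,6):dx=+2,dy=+7->C
  (3,7):dx=-3,dy=-3->C; (3,8):dx=+5,dy=+11->C; (3,9):dx=+1,dy=+2->C; (3,10):dx=-6,dy=-6->C
  (4,5):dx=+11,dy=+13->C; (4,6):dx=+10,dy=+15->C; (4,7):dx=+5,dy=+5->C; (4,8):dx=+13,dy=+19->C
  (4,9):dx=+9,dy=+10->C; (4,10):dx=+2,dy=+2->C; (5,6):dx=-1,dy=+2->D; (5,7):dx=-6,dy=-8->C
  (5,8):dx=+2,dy=+6->C; (5,9):dx=-2,dy=-3->C; (5,10):dx=-9,dy=-11->C; (6,7):dx=-5,dy=-10->C
  (6,8):dx=+3,dy=+4->C; (6,9):dx=-1,dy=-5->C; (6,10):dx=-8,dy=-13->C; (7,8):dx=+8,dy=+14->C
  (7,9):dx=+4,dy=+5->C; (7,10):dx=-3,dy=-3->C; (8,9):dx=-4,dy=-9->C; (8,10):dx=-11,dy=-17->C
  (9,10):dx=-7,dy=-8->C
Step 2: C = 44, D = 1, total pairs = 45.
Step 3: tau = (C - D)/(n(n-1)/2) = (44 - 1)/45 = 0.955556.
Step 4: Exact two-sided p-value (enumerate n! = 3628800 permutations of y under H0): p = 0.000006.
Step 5: alpha = 0.05. reject H0.

tau_b = 0.9556 (C=44, D=1), p = 0.000006, reject H0.


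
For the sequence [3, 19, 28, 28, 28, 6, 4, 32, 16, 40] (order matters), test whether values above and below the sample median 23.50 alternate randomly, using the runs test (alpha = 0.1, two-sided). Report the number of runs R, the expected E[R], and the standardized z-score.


Step 1: Compute median = 23.50; label A = above, B = below.
Labels in order: BBAAABBABA  (n_A = 5, n_B = 5)
Step 2: Count runs R = 6.
Step 3: Under H0 (random ordering), E[R] = 2*n_A*n_B/(n_A+n_B) + 1 = 2*5*5/10 + 1 = 6.0000.
        Var[R] = 2*n_A*n_B*(2*n_A*n_B - n_A - n_B) / ((n_A+n_B)^2 * (n_A+n_B-1)) = 2000/900 = 2.2222.
        SD[R] = 1.4907.
Step 4: R = E[R], so z = 0 with no continuity correction.
Step 5: Two-sided p-value via normal approximation = 2*(1 - Phi(|z|)) = 1.000000.
Step 6: alpha = 0.1. fail to reject H0.

R = 6, z = 0.0000, p = 1.000000, fail to reject H0.


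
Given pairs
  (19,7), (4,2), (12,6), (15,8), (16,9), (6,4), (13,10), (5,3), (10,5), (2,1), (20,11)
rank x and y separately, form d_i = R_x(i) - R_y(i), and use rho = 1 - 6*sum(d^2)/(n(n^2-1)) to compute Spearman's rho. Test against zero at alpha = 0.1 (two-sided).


Step 1: Rank x and y separately (midranks; no ties here).
rank(x): 19->10, 4->2, 12->6, 15->8, 16->9, 6->4, 13->7, 5->3, 10->5, 2->1, 20->11
rank(y): 7->7, 2->2, 6->6, 8->8, 9->9, 4->4, 10->10, 3->3, 5->5, 1->1, 11->11
Step 2: d_i = R_x(i) - R_y(i); compute d_i^2.
  (10-7)^2=9, (2-2)^2=0, (6-6)^2=0, (8-8)^2=0, (9-9)^2=0, (4-4)^2=0, (7-10)^2=9, (3-3)^2=0, (5-5)^2=0, (1-1)^2=0, (11-11)^2=0
sum(d^2) = 18.
Step 3: rho = 1 - 6*18 / (11*(11^2 - 1)) = 1 - 108/1320 = 0.918182.
Step 4: Under H0, t = rho * sqrt((n-2)/(1-rho^2)) = 6.9531 ~ t(9).
Step 5: Two-sided p-value from the t-distribution with 9 df = 0.000067.
Step 6: alpha = 0.1. reject H0.

rho = 0.9182, p = 0.000067, reject H0 at alpha = 0.1.


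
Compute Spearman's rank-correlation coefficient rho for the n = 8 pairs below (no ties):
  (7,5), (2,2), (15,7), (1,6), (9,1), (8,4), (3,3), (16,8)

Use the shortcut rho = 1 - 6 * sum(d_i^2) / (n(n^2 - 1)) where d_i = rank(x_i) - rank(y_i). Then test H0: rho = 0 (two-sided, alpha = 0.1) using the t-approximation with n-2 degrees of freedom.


Step 1: Rank x and y separately (midranks; no ties here).
rank(x): 7->4, 2->2, 15->7, 1->1, 9->6, 8->5, 3->3, 16->8
rank(y): 5->5, 2->2, 7->7, 6->6, 1->1, 4->4, 3->3, 8->8
Step 2: d_i = R_x(i) - R_y(i); compute d_i^2.
  (4-5)^2=1, (2-2)^2=0, (7-7)^2=0, (1-6)^2=25, (6-1)^2=25, (5-4)^2=1, (3-3)^2=0, (8-8)^2=0
sum(d^2) = 52.
Step 3: rho = 1 - 6*52 / (8*(8^2 - 1)) = 1 - 312/504 = 0.380952.
Step 4: Under H0, t = rho * sqrt((n-2)/(1-rho^2)) = 1.0092 ~ t(6).
Step 5: Two-sided p-value from the t-distribution with 6 df = 0.351813.
Step 6: alpha = 0.1. fail to reject H0.

rho = 0.3810, p = 0.351813, fail to reject H0 at alpha = 0.1.


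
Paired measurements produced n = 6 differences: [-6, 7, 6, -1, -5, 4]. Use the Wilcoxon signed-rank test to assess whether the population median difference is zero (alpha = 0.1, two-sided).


Step 1: Drop any zero differences (none here) and take |d_i|.
|d| = [6, 7, 6, 1, 5, 4]
Step 2: Midrank |d_i| (ties get averaged ranks).
ranks: |6|->4.5, |7|->6, |6|->4.5, |1|->1, |5|->3, |4|->2
Step 3: Attach original signs; sum ranks with positive sign and with negative sign.
W+ = 6 + 4.5 + 2 = 12.5
W- = 4.5 + 1 + 3 = 8.5
(Check: W+ + W- = 21 should equal n(n+1)/2 = 21.)
Step 4: Test statistic W = min(W+, W-) = 8.5.
Step 5: Ties in |d|, so use the tie-corrected normal approximation.
        E[W] = n(n+1)/4 = 6*7/4 = 10.5.
        Tie groups: |d|=6 (t=2); sum(t^3 - t) = 6.
        Var[W] = n(n+1)(2n+1)/24 - sum(t^3-t)/48 = 546/24 - 6/48 = 22.625.
        z = (W - E[W]) / sqrt(Var[W]) = (8.5 - 10.5) / 4.7566 = -0.4205.
        Two-sided p = 2*Phi(z) = 0.674142.
Step 6: alpha = 0.1. fail to reject H0.

W+ = 12.5, W- = 8.5, W = min = 8.5, p = 0.674142, fail to reject H0.


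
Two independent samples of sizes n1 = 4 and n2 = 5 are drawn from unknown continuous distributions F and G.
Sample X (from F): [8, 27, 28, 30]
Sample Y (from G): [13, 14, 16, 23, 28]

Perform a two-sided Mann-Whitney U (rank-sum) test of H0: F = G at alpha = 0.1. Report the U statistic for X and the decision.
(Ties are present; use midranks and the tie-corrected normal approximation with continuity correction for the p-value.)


Step 1: Combine and sort all 9 observations; assign midranks.
sorted (value, group): (8,X), (13,Y), (14,Y), (16,Y), (23,Y), (27,X), (28,X), (28,Y), (30,X)
ranks: 8->1, 13->2, 14->3, 16->4, 23->5, 27->6, 28->7.5, 28->7.5, 30->9
Step 2: Rank sum for X: R1 = 1 + 6 + 7.5 + 9 = 23.5.
Step 3: U_X = R1 - n1(n1+1)/2 = 23.5 - 4*5/2 = 23.5 - 10 = 13.5.
       U_Y = n1*n2 - U_X = 20 - 13.5 = 6.5.
Step 4: Ties are present, so use the tie-corrected normal approximation (with continuity correction) for the p-value.
Step 5: p-value = 0.460558; compare to alpha = 0.1. fail to reject H0.

U_X = 13.5, p = 0.460558, fail to reject H0 at alpha = 0.1.


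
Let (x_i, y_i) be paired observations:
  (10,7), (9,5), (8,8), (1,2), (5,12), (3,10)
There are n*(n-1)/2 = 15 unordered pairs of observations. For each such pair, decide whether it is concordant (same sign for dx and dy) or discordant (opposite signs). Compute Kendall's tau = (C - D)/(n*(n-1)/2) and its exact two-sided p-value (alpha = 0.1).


Step 1: Enumerate the 15 unordered pairs (i,j) with i<j and classify each by sign(x_j-x_i) * sign(y_j-y_i).
  (1,2):dx=-1,dy=-2->C; (1,3):dx=-2,dy=+1->D; (1,4):dx=-9,dy=-5->C; (1,5):dx=-5,dy=+5->D
  (1,6):dx=-7,dy=+3->D; (2,3):dx=-1,dy=+3->D; (2,4):dx=-8,dy=-3->C; (2,5):dx=-4,dy=+7->D
  (2,6):dx=-6,dy=+5->D; (3,4):dx=-7,dy=-6->C; (3,5):dx=-3,dy=+4->D; (3,6):dx=-5,dy=+2->D
  (4,5):dx=+4,dy=+10->C; (4,6):dx=+2,dy=+8->C; (5,6):dx=-2,dy=-2->C
Step 2: C = 7, D = 8, total pairs = 15.
Step 3: tau = (C - D)/(n(n-1)/2) = (7 - 8)/15 = -0.066667.
Step 4: Exact two-sided p-value (enumerate n! = 720 permutations of y under H0): p = 1.000000.
Step 5: alpha = 0.1. fail to reject H0.

tau_b = -0.0667 (C=7, D=8), p = 1.000000, fail to reject H0.


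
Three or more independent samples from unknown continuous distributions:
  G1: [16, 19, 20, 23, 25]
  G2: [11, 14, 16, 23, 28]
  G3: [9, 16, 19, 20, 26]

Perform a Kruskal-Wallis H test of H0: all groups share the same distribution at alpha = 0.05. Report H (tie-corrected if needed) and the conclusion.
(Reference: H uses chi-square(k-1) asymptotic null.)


Step 1: Combine all N = 15 observations and assign midranks.
sorted (value, group, rank): (9,G3,1), (11,G2,2), (14,G2,3), (16,G1,5), (16,G2,5), (16,G3,5), (19,G1,7.5), (19,G3,7.5), (20,G1,9.5), (20,G3,9.5), (23,G1,11.5), (23,G2,11.5), (25,G1,13), (26,G3,14), (28,G2,15)
Step 2: Sum ranks within each group.
R_1 = 46.5 (n_1 = 5)
R_2 = 36.5 (n_2 = 5)
R_3 = 37 (n_3 = 5)
Step 3: H = 12/(N(N+1)) * sum(R_i^2/n_i) - 3(N+1)
     = 12/(15*16) * (46.5^2/5 + 36.5^2/5 + 37^2/5) - 3*16
     = 0.050000 * 972.7 - 48
     = 0.635000.
Step 4: Ties present; correction factor C = 1 - 42/(15^3 - 15) = 0.987500. Corrected H = 0.635000 / 0.987500 = 0.643038.
Step 5: Under H0, H ~ chi^2(2); p-value = 0.725047.
Step 6: alpha = 0.05. fail to reject H0.

H = 0.6430, df = 2, p = 0.725047, fail to reject H0.


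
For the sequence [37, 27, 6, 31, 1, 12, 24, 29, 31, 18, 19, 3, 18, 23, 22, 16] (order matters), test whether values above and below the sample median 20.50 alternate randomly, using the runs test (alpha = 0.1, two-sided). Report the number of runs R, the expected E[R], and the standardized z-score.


Step 1: Compute median = 20.50; label A = above, B = below.
Labels in order: AABABBAAABBBBAAB  (n_A = 8, n_B = 8)
Step 2: Count runs R = 8.
Step 3: Under H0 (random ordering), E[R] = 2*n_A*n_B/(n_A+n_B) + 1 = 2*8*8/16 + 1 = 9.0000.
        Var[R] = 2*n_A*n_B*(2*n_A*n_B - n_A - n_B) / ((n_A+n_B)^2 * (n_A+n_B-1)) = 14336/3840 = 3.7333.
        SD[R] = 1.9322.
Step 4: Continuity-corrected z = (R + 0.5 - E[R]) / SD[R] = (8 + 0.5 - 9.0000) / 1.9322 = -0.2588.
Step 5: Two-sided p-value via normal approximation = 2*(1 - Phi(|z|)) = 0.795809.
Step 6: alpha = 0.1. fail to reject H0.

R = 8, z = -0.2588, p = 0.795809, fail to reject H0.


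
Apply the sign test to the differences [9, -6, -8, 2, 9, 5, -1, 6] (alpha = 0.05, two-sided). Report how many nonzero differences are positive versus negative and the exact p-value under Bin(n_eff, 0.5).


Step 1: Discard zero differences. Original n = 8; n_eff = number of nonzero differences = 8.
Nonzero differences (with sign): +9, -6, -8, +2, +9, +5, -1, +6
Step 2: Count signs: positive = 5, negative = 3.
Step 3: Under H0: P(positive) = 0.5, so the number of positives S ~ Bin(8, 0.5).
Step 4: Two-sided exact p-value = sum of Bin(8,0.5) probabilities at or below the observed probability = 0.726562.
Step 5: alpha = 0.05. fail to reject H0.

n_eff = 8, pos = 5, neg = 3, p = 0.726562, fail to reject H0.


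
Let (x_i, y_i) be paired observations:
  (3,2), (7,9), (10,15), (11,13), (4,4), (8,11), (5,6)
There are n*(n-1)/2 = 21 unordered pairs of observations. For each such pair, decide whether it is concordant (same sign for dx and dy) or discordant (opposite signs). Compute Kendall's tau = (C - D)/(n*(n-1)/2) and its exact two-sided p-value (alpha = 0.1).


Step 1: Enumerate the 21 unordered pairs (i,j) with i<j and classify each by sign(x_j-x_i) * sign(y_j-y_i).
  (1,2):dx=+4,dy=+7->C; (1,3):dx=+7,dy=+13->C; (1,4):dx=+8,dy=+11->C; (1,5):dx=+1,dy=+2->C
  (1,6):dx=+5,dy=+9->C; (1,7):dx=+2,dy=+4->C; (2,3):dx=+3,dy=+6->C; (2,4):dx=+4,dy=+4->C
  (2,5):dx=-3,dy=-5->C; (2,6):dx=+1,dy=+2->C; (2,7):dx=-2,dy=-3->C; (3,4):dx=+1,dy=-2->D
  (3,5):dx=-6,dy=-11->C; (3,6):dx=-2,dy=-4->C; (3,7):dx=-5,dy=-9->C; (4,5):dx=-7,dy=-9->C
  (4,6):dx=-3,dy=-2->C; (4,7):dx=-6,dy=-7->C; (5,6):dx=+4,dy=+7->C; (5,7):dx=+1,dy=+2->C
  (6,7):dx=-3,dy=-5->C
Step 2: C = 20, D = 1, total pairs = 21.
Step 3: tau = (C - D)/(n(n-1)/2) = (20 - 1)/21 = 0.904762.
Step 4: Exact two-sided p-value (enumerate n! = 5040 permutations of y under H0): p = 0.002778.
Step 5: alpha = 0.1. reject H0.

tau_b = 0.9048 (C=20, D=1), p = 0.002778, reject H0.


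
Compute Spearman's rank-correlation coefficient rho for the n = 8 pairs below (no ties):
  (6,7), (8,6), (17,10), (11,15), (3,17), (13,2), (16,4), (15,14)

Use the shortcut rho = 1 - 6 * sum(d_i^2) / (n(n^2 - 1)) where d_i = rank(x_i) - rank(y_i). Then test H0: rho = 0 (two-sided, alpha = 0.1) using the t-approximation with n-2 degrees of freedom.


Step 1: Rank x and y separately (midranks; no ties here).
rank(x): 6->2, 8->3, 17->8, 11->4, 3->1, 13->5, 16->7, 15->6
rank(y): 7->4, 6->3, 10->5, 15->7, 17->8, 2->1, 4->2, 14->6
Step 2: d_i = R_x(i) - R_y(i); compute d_i^2.
  (2-4)^2=4, (3-3)^2=0, (8-5)^2=9, (4-7)^2=9, (1-8)^2=49, (5-1)^2=16, (7-2)^2=25, (6-6)^2=0
sum(d^2) = 112.
Step 3: rho = 1 - 6*112 / (8*(8^2 - 1)) = 1 - 672/504 = -0.333333.
Step 4: Under H0, t = rho * sqrt((n-2)/(1-rho^2)) = -0.8660 ~ t(6).
Step 5: Two-sided p-value from the t-distribution with 6 df = 0.419753.
Step 6: alpha = 0.1. fail to reject H0.

rho = -0.3333, p = 0.419753, fail to reject H0 at alpha = 0.1.


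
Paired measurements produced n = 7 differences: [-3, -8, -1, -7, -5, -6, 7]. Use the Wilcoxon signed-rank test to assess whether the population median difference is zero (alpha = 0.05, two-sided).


Step 1: Drop any zero differences (none here) and take |d_i|.
|d| = [3, 8, 1, 7, 5, 6, 7]
Step 2: Midrank |d_i| (ties get averaged ranks).
ranks: |3|->2, |8|->7, |1|->1, |7|->5.5, |5|->3, |6|->4, |7|->5.5
Step 3: Attach original signs; sum ranks with positive sign and with negative sign.
W+ = 5.5 = 5.5
W- = 2 + 7 + 1 + 5.5 + 3 + 4 = 22.5
(Check: W+ + W- = 28 should equal n(n+1)/2 = 28.)
Step 4: Test statistic W = min(W+, W-) = 5.5.
Step 5: Ties in |d|, so use the tie-corrected normal approximation.
        E[W] = n(n+1)/4 = 7*8/4 = 14.
        Tie groups: |d|=7 (t=2); sum(t^3 - t) = 6.
        Var[W] = n(n+1)(2n+1)/24 - sum(t^3-t)/48 = 840/24 - 6/48 = 34.875.
        z = (W - E[W]) / sqrt(Var[W]) = (5.5 - 14) / 5.9055 = -1.4393.
        Two-sided p = 2*Phi(z) = 0.150056.
Step 6: alpha = 0.05. fail to reject H0.

W+ = 5.5, W- = 22.5, W = min = 5.5, p = 0.150056, fail to reject H0.


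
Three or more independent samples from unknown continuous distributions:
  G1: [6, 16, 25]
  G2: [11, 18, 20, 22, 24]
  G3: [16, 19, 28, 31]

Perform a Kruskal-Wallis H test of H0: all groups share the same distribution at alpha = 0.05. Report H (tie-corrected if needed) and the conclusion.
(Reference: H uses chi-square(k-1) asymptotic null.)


Step 1: Combine all N = 12 observations and assign midranks.
sorted (value, group, rank): (6,G1,1), (11,G2,2), (16,G1,3.5), (16,G3,3.5), (18,G2,5), (19,G3,6), (20,G2,7), (22,G2,8), (24,G2,9), (25,G1,10), (28,G3,11), (31,G3,12)
Step 2: Sum ranks within each group.
R_1 = 14.5 (n_1 = 3)
R_2 = 31 (n_2 = 5)
R_3 = 32.5 (n_3 = 4)
Step 3: H = 12/(N(N+1)) * sum(R_i^2/n_i) - 3(N+1)
     = 12/(12*13) * (14.5^2/3 + 31^2/5 + 32.5^2/4) - 3*13
     = 0.076923 * 526.346 - 39
     = 1.488141.
Step 4: Ties present; correction factor C = 1 - 6/(12^3 - 12) = 0.996503. Corrected H = 1.488141 / 0.996503 = 1.493363.
Step 5: Under H0, H ~ chi^2(2); p-value = 0.473937.
Step 6: alpha = 0.05. fail to reject H0.

H = 1.4934, df = 2, p = 0.473937, fail to reject H0.


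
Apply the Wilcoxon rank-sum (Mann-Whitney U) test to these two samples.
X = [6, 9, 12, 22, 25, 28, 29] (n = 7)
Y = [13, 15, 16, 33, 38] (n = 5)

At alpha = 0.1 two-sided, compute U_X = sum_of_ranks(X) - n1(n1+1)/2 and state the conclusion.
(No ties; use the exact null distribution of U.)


Step 1: Combine and sort all 12 observations; assign midranks.
sorted (value, group): (6,X), (9,X), (12,X), (13,Y), (15,Y), (16,Y), (22,X), (25,X), (28,X), (29,X), (33,Y), (38,Y)
ranks: 6->1, 9->2, 12->3, 13->4, 15->5, 16->6, 22->7, 25->8, 28->9, 29->10, 33->11, 38->12
Step 2: Rank sum for X: R1 = 1 + 2 + 3 + 7 + 8 + 9 + 10 = 40.
Step 3: U_X = R1 - n1(n1+1)/2 = 40 - 7*8/2 = 40 - 28 = 12.
       U_Y = n1*n2 - U_X = 35 - 12 = 23.
Step 4: No ties, so the exact null distribution of U (based on enumerating the C(12,7) = 792 equally likely rank assignments) gives the two-sided p-value.
Step 5: p-value = 0.431818; compare to alpha = 0.1. fail to reject H0.

U_X = 12, p = 0.431818, fail to reject H0 at alpha = 0.1.


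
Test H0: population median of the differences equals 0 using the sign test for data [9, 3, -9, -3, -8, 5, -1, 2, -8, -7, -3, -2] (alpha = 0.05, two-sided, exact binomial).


Step 1: Discard zero differences. Original n = 12; n_eff = number of nonzero differences = 12.
Nonzero differences (with sign): +9, +3, -9, -3, -8, +5, -1, +2, -8, -7, -3, -2
Step 2: Count signs: positive = 4, negative = 8.
Step 3: Under H0: P(positive) = 0.5, so the number of positives S ~ Bin(12, 0.5).
Step 4: Two-sided exact p-value = sum of Bin(12,0.5) probabilities at or below the observed probability = 0.387695.
Step 5: alpha = 0.05. fail to reject H0.

n_eff = 12, pos = 4, neg = 8, p = 0.387695, fail to reject H0.


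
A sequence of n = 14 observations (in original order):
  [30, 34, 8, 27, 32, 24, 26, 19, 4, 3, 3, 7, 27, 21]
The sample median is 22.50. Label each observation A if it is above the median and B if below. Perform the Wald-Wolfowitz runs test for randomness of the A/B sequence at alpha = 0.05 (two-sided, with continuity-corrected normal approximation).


Step 1: Compute median = 22.50; label A = above, B = below.
Labels in order: AABAAAABBBBBAB  (n_A = 7, n_B = 7)
Step 2: Count runs R = 6.
Step 3: Under H0 (random ordering), E[R] = 2*n_A*n_B/(n_A+n_B) + 1 = 2*7*7/14 + 1 = 8.0000.
        Var[R] = 2*n_A*n_B*(2*n_A*n_B - n_A - n_B) / ((n_A+n_B)^2 * (n_A+n_B-1)) = 8232/2548 = 3.2308.
        SD[R] = 1.7974.
Step 4: Continuity-corrected z = (R + 0.5 - E[R]) / SD[R] = (6 + 0.5 - 8.0000) / 1.7974 = -0.8345.
Step 5: Two-sided p-value via normal approximation = 2*(1 - Phi(|z|)) = 0.403986.
Step 6: alpha = 0.05. fail to reject H0.

R = 6, z = -0.8345, p = 0.403986, fail to reject H0.


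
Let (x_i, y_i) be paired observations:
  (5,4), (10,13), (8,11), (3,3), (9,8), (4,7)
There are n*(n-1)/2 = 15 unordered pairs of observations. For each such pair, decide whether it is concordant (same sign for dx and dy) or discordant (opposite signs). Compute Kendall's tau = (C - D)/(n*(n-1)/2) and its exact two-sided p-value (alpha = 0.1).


Step 1: Enumerate the 15 unordered pairs (i,j) with i<j and classify each by sign(x_j-x_i) * sign(y_j-y_i).
  (1,2):dx=+5,dy=+9->C; (1,3):dx=+3,dy=+7->C; (1,4):dx=-2,dy=-1->C; (1,5):dx=+4,dy=+4->C
  (1,6):dx=-1,dy=+3->D; (2,3):dx=-2,dy=-2->C; (2,4):dx=-7,dy=-10->C; (2,5):dx=-1,dy=-5->C
  (2,6):dx=-6,dy=-6->C; (3,4):dx=-5,dy=-8->C; (3,5):dx=+1,dy=-3->D; (3,6):dx=-4,dy=-4->C
  (4,5):dx=+6,dy=+5->C; (4,6):dx=+1,dy=+4->C; (5,6):dx=-5,dy=-1->C
Step 2: C = 13, D = 2, total pairs = 15.
Step 3: tau = (C - D)/(n(n-1)/2) = (13 - 2)/15 = 0.733333.
Step 4: Exact two-sided p-value (enumerate n! = 720 permutations of y under H0): p = 0.055556.
Step 5: alpha = 0.1. reject H0.

tau_b = 0.7333 (C=13, D=2), p = 0.055556, reject H0.
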